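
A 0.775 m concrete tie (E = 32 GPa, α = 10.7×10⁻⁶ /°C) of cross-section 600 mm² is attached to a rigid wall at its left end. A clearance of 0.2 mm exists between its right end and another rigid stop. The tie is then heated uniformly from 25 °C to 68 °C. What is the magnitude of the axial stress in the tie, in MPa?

σ ≈ 6.47 MPa (compressive)

Free thermal elongation = αΔT L = 10.7×10⁻⁶ × 43 × 775 = 0.3566 mm.
This exceeds the 0.2 mm gap, so the wall pushes back. The portion of expansion that must be recovered elastically is δ_free − gap = 0.3566 − 0.2 = 0.1566 mm.
So σ = E(δ_free − g)/L = 32×10³ × 0.1566/775 = 6.465 MPa.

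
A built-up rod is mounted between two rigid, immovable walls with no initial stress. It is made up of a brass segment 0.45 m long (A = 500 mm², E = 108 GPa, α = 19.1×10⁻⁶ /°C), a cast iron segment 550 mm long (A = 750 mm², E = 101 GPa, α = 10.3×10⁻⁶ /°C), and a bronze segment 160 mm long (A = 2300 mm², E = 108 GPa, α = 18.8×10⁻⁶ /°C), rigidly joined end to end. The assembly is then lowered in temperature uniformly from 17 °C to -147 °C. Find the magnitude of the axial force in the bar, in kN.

P ≈ 174 kN (tensile)

If the supports were absent, the total length change would be Σ αᵢΔT Lᵢ = 19.1×10⁻⁶×164×450 + 10.3×10⁻⁶×164×550 + 18.8×10⁻⁶×164×160 = 2.832 mm.
The walls prevent any net length change, so an axial force P (same in every segment) develops. Compatibility: P · Σ Lᵢ/(AᵢEᵢ) = δ_free.
The series flexibility is Σ Lᵢ/(AᵢEᵢ) = 450/(500×108×10³) + 550/(750×101×10³) + 160/(2300×108×10³) = 1.624×10⁻⁵ mm/N.
P = 2.832 / 1.624×10⁻⁵ = 174400 N = 174.4 kN, tensile.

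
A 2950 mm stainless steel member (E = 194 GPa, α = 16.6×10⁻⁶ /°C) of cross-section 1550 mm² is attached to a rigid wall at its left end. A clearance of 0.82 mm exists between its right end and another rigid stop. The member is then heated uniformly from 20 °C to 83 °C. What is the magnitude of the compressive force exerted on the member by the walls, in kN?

P ≈ 231 kN

Unrestrained expansion: δ_free = αΔT L = 16.6×10⁻⁶ × 63 × 2950 = 3.085 mm.
The gap closes (δ_free > 0.82 mm) and the wall then resists a further 3.085 − 0.82 = 2.265 mm of expansion.
So σ = E(δ_free − g)/L = 194×10³ × 2.265/2950 = 149 MPa.
P = σA = 149 × 1550 = 230.9 kN.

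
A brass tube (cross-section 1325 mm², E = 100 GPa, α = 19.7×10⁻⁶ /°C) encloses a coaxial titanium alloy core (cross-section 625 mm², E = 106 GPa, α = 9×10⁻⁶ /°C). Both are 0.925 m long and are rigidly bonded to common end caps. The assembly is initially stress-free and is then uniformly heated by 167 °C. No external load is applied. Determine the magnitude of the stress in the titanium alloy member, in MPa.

Both members must finish at the same length. With the larger α, the brass tends to over-expand; the plates restrain it, putting the brass in compression and the titanium alloy in tension. With no external load the two internal forces are equal and opposite, magnitude P.
Setting the final lengths equal and cancelling L: (α₁ − α₂)ΔT = P/(A₁E₁) + P/(A₂E₂).
|α₁ − α₂|·ΔT = 10.7×10⁻⁶ × 167 = 0.001787.
1/(A₁E₁) + 1/(A₂E₂) = 1/(1325×100×10³) + 1/(625×106×10³) = 2.264×10⁻⁸ N⁻¹.
So P = 0.001787 / 2.264×10⁻⁸ = 78.92 kN.
σ_{titanium alloy} = P/A₂ = 78920/625 = 126.3 MPa, tensile.

σ ≈ 126 MPa (tensile)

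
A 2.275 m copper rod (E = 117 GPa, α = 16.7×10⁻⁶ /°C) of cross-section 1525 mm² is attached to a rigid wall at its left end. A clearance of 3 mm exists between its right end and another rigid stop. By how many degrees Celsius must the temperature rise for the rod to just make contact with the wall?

Contact occurs when the free expansion equals the gap: αΔT L = 3 mm.
So ΔT = g/(αL) = 3/(16.7×10⁻⁶ × 2275) = 78.96 °C.

ΔT ≈ 79 °C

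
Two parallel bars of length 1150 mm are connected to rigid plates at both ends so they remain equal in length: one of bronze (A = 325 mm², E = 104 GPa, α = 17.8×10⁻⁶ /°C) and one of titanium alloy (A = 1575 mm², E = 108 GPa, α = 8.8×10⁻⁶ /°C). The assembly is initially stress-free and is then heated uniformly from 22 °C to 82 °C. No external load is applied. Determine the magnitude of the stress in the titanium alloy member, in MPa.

The bronze has the larger α, so on heating it would change length more than the titanium alloy if both were free. The rigid plates force a common final length, so the bronze is put into compression and the titanium alloy into tension, with equal and opposite forces P (no external load).
Compatibility of the two members (thermal + elastic change equal): (α₁ − α₂)ΔT = P·[1/(A₁E₁) + 1/(A₂E₂)].
|α₁ − α₂|·ΔT = 9×10⁻⁶ × 60 = 0.00054.
1/(A₁E₁) + 1/(A₂E₂) = 1/(325×104×10³) + 1/(1575×108×10³) = 3.546×10⁻⁸ N⁻¹.
P = 0.00054 / 3.546×10⁻⁸ = 15230 N = 15.23 kN.
σ_{titanium alloy} = P/A₂ = 15230/1575 = 9.668 MPa, tensile.

σ ≈ 9.67 MPa (tensile)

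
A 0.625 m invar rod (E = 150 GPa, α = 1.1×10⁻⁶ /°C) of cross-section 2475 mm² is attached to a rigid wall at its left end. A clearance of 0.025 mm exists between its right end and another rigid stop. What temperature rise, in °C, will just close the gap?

The gap closes when αΔT L = 0.025 mm, since the rod is still unstressed at that instant.
ΔT = 0.025 / (1.1×10⁻⁶ × 625) = 36.36 °C.

ΔT ≈ 36.4 °C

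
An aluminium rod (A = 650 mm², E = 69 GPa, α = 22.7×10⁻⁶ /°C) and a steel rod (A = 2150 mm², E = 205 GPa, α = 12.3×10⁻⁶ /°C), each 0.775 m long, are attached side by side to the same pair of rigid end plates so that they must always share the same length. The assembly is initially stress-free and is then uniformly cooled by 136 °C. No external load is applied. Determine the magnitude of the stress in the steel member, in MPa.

σ ≈ 26.8 MPa (compressive)

Both members must finish at the same length. With the larger α, the aluminium tends to over-contract; the plates restrain it, putting the aluminium in tension and the steel in compression. With no external load the two internal forces are equal and opposite, magnitude P.
Compatibility of the two members (thermal + elastic change equal): (α₁ − α₂)ΔT = P·[1/(A₁E₁) + 1/(A₂E₂)].
|α₁ − α₂|·ΔT = 10.4×10⁻⁶ × 136 = 0.001414.
1/(A₁E₁) + 1/(A₂E₂) = 1/(650×69×10³) + 1/(2150×205×10³) = 2.457×10⁻⁸ N⁻¹.
P = 0.001414 / 2.457×10⁻⁸ = 57580 N = 57.58 kN.
σ_{steel} = P/A₂ = 57580/2150 = 26.78 MPa, compressive.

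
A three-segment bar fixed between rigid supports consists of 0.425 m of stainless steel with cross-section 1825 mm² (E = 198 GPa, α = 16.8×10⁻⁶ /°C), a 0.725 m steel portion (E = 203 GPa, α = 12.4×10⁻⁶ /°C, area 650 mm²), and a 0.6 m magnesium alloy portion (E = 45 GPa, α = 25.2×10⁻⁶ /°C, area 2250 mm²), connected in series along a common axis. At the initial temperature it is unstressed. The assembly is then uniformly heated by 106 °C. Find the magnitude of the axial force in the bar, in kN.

If the supports were absent, the total length change would be Σ αᵢΔT Lᵢ = 16.8×10⁻⁶×106×425 + 12.4×10⁻⁶×106×725 + 25.2×10⁻⁶×106×600 = 3.312 mm.
Since the ends are fixed, an axial force P builds up, equal in every segment, with P · Σ Lᵢ/(AᵢEᵢ) = δ_free.
The series flexibility is Σ Lᵢ/(AᵢEᵢ) = 425/(1825×198×10³) + 725/(650×203×10³) + 600/(2250×45×10³) = 1.26×10⁻⁵ mm/N.
P = 3.312 / 1.26×10⁻⁵ = 263000 N = 263 kN, compressive.

P ≈ 263 kN (compressive)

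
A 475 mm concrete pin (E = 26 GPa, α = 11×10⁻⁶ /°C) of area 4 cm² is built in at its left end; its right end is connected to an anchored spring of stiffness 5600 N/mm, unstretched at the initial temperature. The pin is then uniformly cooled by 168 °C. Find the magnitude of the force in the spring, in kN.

P ≈ 3.91 kN

The unrestrained thermal change is αΔT L = 11×10⁻⁶ × 168 × 475 = 0.8778 mm.
With a force P in the spring, the elastic change of the pin is PL/(AE) and that of the spring is P/k; compatibility requires their sum to equal δ_free.
P [ L/(AE) + 1/k ] = δ_free → P [ 475/(400×26×10³) + 1/(5600) ] = 0.8778.
P = 0.8778 / 0.0002242 = 3914 N.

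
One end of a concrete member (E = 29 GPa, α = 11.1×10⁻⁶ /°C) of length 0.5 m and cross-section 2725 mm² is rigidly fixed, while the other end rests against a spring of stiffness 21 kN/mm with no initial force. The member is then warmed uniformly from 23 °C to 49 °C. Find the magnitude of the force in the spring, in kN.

The unrestrained thermal change is αΔT L = 11.1×10⁻⁶ × 26 × 500 = 0.1443 mm.
With a force P in the spring, the elastic change of the member is PL/(AE) and that of the spring is P/k; compatibility requires their sum to equal δ_free.
So P = δ_free / [L/(AE) + 1/k] = 0.1443 / [ 500/(2725×29×10³) + 1/(21×10³) ].
P = 0.1443 / 5.395×10⁻⁵ = 2675 N.

P ≈ 2.67 kN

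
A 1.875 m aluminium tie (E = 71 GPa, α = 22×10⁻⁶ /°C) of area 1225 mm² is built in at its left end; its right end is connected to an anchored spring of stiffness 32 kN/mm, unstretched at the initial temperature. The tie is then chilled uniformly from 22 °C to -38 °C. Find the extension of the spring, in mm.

δ ≈ 1.46 mm

If the spring were absent the tie would shorten by αΔT L = 22×10⁻⁶ × 60 × 1875 = 2.475 mm.
Let P be the tensile force in the spring. The tie extends elastically by PL/(AE) and the spring stretches by P/k; together these equal δ_free.
P [ L/(AE) + 1/k ] = δ_free → P [ 1875/(1225×71×10³) + 1/(32×10³) ] = 2.475.
P = 2.475 / 5.281×10⁻⁵ = 46870 N.
Spring extension = P/k = 46870/(32×10³) = 1.465 mm.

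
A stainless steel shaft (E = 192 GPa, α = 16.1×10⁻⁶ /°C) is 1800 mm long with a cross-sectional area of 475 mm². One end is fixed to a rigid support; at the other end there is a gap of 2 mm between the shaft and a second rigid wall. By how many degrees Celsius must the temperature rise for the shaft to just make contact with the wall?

ΔT ≈ 69 °C

The gap closes when αΔT L = 2 mm, since the shaft is still unstressed at that instant.
So ΔT = g/(αL) = 2/(16.1×10⁻⁶ × 1800) = 69.01 °C.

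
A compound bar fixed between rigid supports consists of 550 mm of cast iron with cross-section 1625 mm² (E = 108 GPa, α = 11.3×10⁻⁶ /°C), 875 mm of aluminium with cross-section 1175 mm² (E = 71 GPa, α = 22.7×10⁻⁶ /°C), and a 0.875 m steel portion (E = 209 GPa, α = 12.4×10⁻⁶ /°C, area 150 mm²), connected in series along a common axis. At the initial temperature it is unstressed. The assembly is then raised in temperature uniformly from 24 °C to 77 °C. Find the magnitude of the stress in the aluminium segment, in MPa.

With the walls removed the bar would change length by δ_free = Σ αᵢΔT Lᵢ = 11.3×10⁻⁶×53×550 + 22.7×10⁻⁶×53×875 + 12.4×10⁻⁶×53×875 = 1.957 mm.
The rigid supports impose zero overall length change; the single axial force P common to all segments must satisfy P Σ Lᵢ/(AᵢEᵢ) = δ_free.
Σ Lᵢ/(AᵢEᵢ) = 550/(1625×108×10³) + 875/(1175×71×10³) + 875/(150×209×10³) = 4.153×10⁻⁵ mm/N.
Hence P = δ_free / Σ(L/AE) = 1.957/4.153×10⁻⁵ = 47.12 kN (compressive).
σ_{aluminium} = P / A = 47120 / 1175 = 40.1 MPa.

σ ≈ 40.1 MPa (compressive)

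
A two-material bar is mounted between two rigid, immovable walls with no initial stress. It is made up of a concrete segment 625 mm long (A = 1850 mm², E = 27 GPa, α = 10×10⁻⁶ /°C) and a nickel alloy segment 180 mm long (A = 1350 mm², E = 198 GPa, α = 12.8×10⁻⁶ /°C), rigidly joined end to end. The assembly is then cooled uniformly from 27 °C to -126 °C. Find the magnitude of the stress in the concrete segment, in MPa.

σ ≈ 53.7 MPa (tensile)

With the walls removed the bar would change length by δ_free = Σ αᵢΔT Lᵢ = 10×10⁻⁶×153×625 + 12.8×10⁻⁶×153×180 = 1.309 mm.
The walls prevent any net length change, so an axial force P (same in every segment) develops. Compatibility: P · Σ Lᵢ/(AᵢEᵢ) = δ_free.
Σ Lᵢ/(AᵢEᵢ) = 625/(1850×27×10³) + 180/(1350×198×10³) = 1.319×10⁻⁵ mm/N.
Hence P = δ_free / Σ(L/AE) = 1.309/1.319×10⁻⁵ = 99.25 kN (tensile).
σ_{concrete} = P / A = 99250 / 1850 = 53.65 MPa.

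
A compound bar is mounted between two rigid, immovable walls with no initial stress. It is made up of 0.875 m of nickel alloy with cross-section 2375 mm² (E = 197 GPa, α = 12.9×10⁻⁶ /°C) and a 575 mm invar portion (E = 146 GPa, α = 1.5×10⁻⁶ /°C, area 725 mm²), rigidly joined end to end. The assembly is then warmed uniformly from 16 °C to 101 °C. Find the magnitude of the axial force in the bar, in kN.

P ≈ 141 kN (compressive)

If the supports were absent, the total length change would be Σ αᵢΔT Lᵢ = 12.9×10⁻⁶×85×875 + 1.5×10⁻⁶×85×575 = 1.033 mm.
The rigid supports impose zero overall length change; the single axial force P common to all segments must satisfy P Σ Lᵢ/(AᵢEᵢ) = δ_free.
Σ Lᵢ/(AᵢEᵢ) = 875/(2375×197×10³) + 575/(725×146×10³) = 7.302×10⁻⁶ mm/N.
So P = 1.033 / 7.302×10⁻⁶ = 141.4 kN, compressive.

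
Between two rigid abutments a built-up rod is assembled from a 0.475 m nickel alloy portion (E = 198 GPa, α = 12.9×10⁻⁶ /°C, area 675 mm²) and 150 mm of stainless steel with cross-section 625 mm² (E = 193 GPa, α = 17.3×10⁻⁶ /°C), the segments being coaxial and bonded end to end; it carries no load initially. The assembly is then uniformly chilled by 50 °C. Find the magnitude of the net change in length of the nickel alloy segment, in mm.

|ΔL| ≈ 0.0167 mm

With the walls removed the bar would change length by δ_free = Σ αᵢΔT Lᵢ = 12.9×10⁻⁶×50×475 + 17.3×10⁻⁶×50×150 = 0.4361 mm.
The rigid supports impose zero overall length change; the single axial force P common to all segments must satisfy P Σ Lᵢ/(AᵢEᵢ) = δ_free.
The series flexibility is Σ Lᵢ/(AᵢEᵢ) = 475/(675×198×10³) + 150/(625×193×10³) = 4.798×10⁻⁶ mm/N.
P = 0.4361 / 4.798×10⁻⁶ = 90910 N = 90.91 kN, tensile.
For the nickel alloy segment, free thermal change = 12.9×10⁻⁶×50×475 = 0.3064 mm and elastic change from P = 90910×475/(675×198×10³) = 0.3231 mm; these oppose, so the net change is 0.0167 mm (segment lengthens).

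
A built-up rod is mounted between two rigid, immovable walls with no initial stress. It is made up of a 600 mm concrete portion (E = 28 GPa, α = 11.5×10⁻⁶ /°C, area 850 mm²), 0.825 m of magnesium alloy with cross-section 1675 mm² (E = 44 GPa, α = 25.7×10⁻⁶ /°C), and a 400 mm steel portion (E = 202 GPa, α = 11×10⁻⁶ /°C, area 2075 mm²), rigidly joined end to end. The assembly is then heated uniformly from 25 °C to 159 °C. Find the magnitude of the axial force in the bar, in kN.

Free thermal expansion of the whole bar: Σ αᵢΔT Lᵢ = 11.5×10⁻⁶×134×600 + 25.7×10⁻⁶×134×825 + 11×10⁻⁶×134×400 = 4.355 mm.
The rigid supports impose zero overall length change; the single axial force P common to all segments must satisfy P Σ Lᵢ/(AᵢEᵢ) = δ_free.
The series flexibility is Σ Lᵢ/(AᵢEᵢ) = 600/(850×28×10³) + 825/(1675×44×10³) + 400/(2075×202×10³) = 3.736×10⁻⁵ mm/N.
Hence P = δ_free / Σ(L/AE) = 4.355/3.736×10⁻⁵ = 116.6 kN (compressive).

P ≈ 117 kN (compressive)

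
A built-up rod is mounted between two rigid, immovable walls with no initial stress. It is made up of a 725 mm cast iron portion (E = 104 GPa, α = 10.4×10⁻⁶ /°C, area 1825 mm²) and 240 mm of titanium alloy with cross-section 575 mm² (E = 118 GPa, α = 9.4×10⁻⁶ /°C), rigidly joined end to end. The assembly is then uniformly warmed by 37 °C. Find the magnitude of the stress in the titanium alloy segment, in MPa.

With the walls removed the bar would change length by δ_free = Σ αᵢΔT Lᵢ = 10.4×10⁻⁶×37×725 + 9.4×10⁻⁶×37×240 = 0.3625 mm.
Since the ends are fixed, an axial force P builds up, equal in every segment, with P · Σ Lᵢ/(AᵢEᵢ) = δ_free.
Σ Lᵢ/(AᵢEᵢ) = 725/(1825×104×10³) + 240/(575×118×10³) = 7.357×10⁻⁶ mm/N.
P = 0.3625 / 7.357×10⁻⁶ = 49270 N = 49.27 kN, compressive.
σ_{titanium alloy} = P / A = 49270 / 575 = 85.68 MPa.

σ ≈ 85.7 MPa (compressive)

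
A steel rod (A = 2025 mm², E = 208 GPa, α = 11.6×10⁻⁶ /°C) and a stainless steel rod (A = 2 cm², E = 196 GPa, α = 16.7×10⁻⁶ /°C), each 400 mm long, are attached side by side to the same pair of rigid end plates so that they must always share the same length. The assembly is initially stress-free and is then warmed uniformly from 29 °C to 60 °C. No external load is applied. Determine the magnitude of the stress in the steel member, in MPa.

σ ≈ 2.8 MPa (tensile)

The stainless steel has the larger α, so on heating it would change length more than the steel if both were free. The rigid plates force a common final length, so the stainless steel is put into compression and the steel into tension, with equal and opposite forces P (no external load).
Equating the net (thermal + elastic) strains gives |α₁ − α₂|·ΔT = P·[1/(A₁E₁) + 1/(A₂E₂)].
|α₁ − α₂|·ΔT = 5.1×10⁻⁶ × 31 = 0.0001581.
1/(A₁E₁) + 1/(A₂E₂) = 1/(2025×208×10³) + 1/(200×196×10³) = 2.788×10⁻⁸ N⁻¹.
So P = 0.0001581 / 2.788×10⁻⁸ = 5.67 kN.
σ_{steel} = P/A₁ = 5670/2025 = 2.8 MPa, tensile.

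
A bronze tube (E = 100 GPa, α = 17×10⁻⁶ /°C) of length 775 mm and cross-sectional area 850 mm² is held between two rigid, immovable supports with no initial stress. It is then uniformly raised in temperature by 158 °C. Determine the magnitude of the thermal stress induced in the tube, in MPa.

σ ≈ 269 MPa (compressive)

Because both ends are immovable the net strain is zero, and the suppressed thermal strain is αΔT = 17×10⁻⁶ × 158 = 2686×10⁻⁶.
The stress required to suppress this strain is σ = Eε = 100×10³ × 2686×10⁻⁶ = 268.6 MPa, compressive since the tube is trying to expand.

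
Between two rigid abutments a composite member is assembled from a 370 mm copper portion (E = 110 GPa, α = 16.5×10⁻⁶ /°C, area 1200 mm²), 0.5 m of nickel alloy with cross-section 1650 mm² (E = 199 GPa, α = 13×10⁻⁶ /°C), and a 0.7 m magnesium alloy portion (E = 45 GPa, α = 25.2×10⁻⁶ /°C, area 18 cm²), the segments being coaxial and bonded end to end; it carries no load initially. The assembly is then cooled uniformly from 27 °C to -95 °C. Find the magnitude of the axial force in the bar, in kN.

Free thermal contraction of the whole bar: Σ αᵢΔT Lᵢ = 16.5×10⁻⁶×122×370 + 13×10⁻⁶×122×500 + 25.2×10⁻⁶×122×700 = 3.69 mm.
The walls prevent any net length change, so an axial force P (same in every segment) develops. Compatibility: P · Σ Lᵢ/(AᵢEᵢ) = δ_free.
Σ Lᵢ/(AᵢEᵢ) = 370/(1200×110×10³) + 500/(1650×199×10³) + 700/(1800×45×10³) = 1.297×10⁻⁵ mm/N.
So P = 3.69 / 1.297×10⁻⁵ = 284.5 kN, tensile.

P ≈ 285 kN (tensile)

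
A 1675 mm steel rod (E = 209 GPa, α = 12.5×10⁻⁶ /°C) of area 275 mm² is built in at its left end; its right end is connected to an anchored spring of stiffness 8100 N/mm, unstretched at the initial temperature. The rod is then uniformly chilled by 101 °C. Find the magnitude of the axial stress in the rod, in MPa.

σ ≈ 50.4 MPa (tensile)

The unrestrained thermal change is αΔT L = 12.5×10⁻⁶ × 101 × 1675 = 2.115 mm.
With a force P in the spring, the elastic change of the rod is PL/(AE) and that of the spring is P/k; compatibility requires their sum to equal δ_free.
P [ L/(AE) + 1/k ] = δ_free → P [ 1675/(275×209×10³) + 1/(8100) ] = 2.115.
P = 2.115 / 0.0001526 = 13860 N.
σ = P/A = 13860/275 = 50.39 MPa.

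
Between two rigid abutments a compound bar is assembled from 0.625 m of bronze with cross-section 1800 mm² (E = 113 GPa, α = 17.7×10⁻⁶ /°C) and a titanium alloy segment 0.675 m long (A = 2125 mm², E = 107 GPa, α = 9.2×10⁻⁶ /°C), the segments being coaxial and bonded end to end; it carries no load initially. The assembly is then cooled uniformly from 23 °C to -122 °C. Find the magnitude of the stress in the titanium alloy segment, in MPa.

σ ≈ 195 MPa (tensile)

With the walls removed the bar would change length by δ_free = Σ αᵢΔT Lᵢ = 17.7×10⁻⁶×145×625 + 9.2×10⁻⁶×145×675 = 2.505 mm.
Since the ends are fixed, an axial force P builds up, equal in every segment, with P · Σ Lᵢ/(AᵢEᵢ) = δ_free.
The series flexibility is Σ Lᵢ/(AᵢEᵢ) = 625/(1800×113×10³) + 675/(2125×107×10³) = 6.041×10⁻⁶ mm/N.
Hence P = δ_free / Σ(L/AE) = 2.505/6.041×10⁻⁶ = 414.6 kN (tensile).
σ_{titanium alloy} = P / A = 414600 / 2125 = 195.1 MPa.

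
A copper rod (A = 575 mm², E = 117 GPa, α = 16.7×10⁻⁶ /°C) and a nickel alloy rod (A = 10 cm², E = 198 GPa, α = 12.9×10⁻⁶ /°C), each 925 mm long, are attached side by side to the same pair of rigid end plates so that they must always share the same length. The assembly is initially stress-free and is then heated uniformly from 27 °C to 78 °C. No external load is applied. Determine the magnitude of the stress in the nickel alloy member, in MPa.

Equilibrium of a rigid end plate with no external load gives equal and opposite internal forces ±P in the two members. Since α_{copper} > α_{nickel alloy}, heating drives the copper into compression and the nickel alloy into tension.
Equating the net (thermal + elastic) strains gives |α₁ − α₂|·ΔT = P·[1/(A₁E₁) + 1/(A₂E₂)].
|α₁ − α₂|·ΔT = 3.8×10⁻⁶ × 51 = 0.0001938.
1/(A₁E₁) + 1/(A₂E₂) = 1/(575×117×10³) + 1/(1000×198×10³) = 1.991×10⁻⁸ N⁻¹.
So P = 0.0001938 / 1.991×10⁻⁸ = 9.731 kN.
σ_{nickel alloy} = P/A₂ = 9731/1000 = 9.731 MPa, tensile.

σ ≈ 9.73 MPa (tensile)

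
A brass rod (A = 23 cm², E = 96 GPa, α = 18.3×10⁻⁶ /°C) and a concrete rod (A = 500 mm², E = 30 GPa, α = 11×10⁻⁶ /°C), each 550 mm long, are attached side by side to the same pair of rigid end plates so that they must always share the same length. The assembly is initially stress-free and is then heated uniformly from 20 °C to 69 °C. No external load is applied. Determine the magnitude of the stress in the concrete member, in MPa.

σ ≈ 10 MPa (tensile)

Equilibrium of a rigid end plate with no external load gives equal and opposite internal forces ±P in the two members. Since α_{brass} > α_{concrete}, heating drives the brass into compression and the concrete into tension.
Compatibility of the two members (thermal + elastic change equal): (α₁ − α₂)ΔT = P·[1/(A₁E₁) + 1/(A₂E₂)].
|α₁ − α₂|·ΔT = 7.3×10⁻⁶ × 49 = 0.0003577.
1/(A₁E₁) + 1/(A₂E₂) = 1/(2300×96×10³) + 1/(500×30×10³) = 7.12×10⁻⁸ N⁻¹.
P = 0.0003577 / 7.12×10⁻⁸ = 5024 N = 5.024 kN.
σ_{concrete} = P/A₂ = 5024/500 = 10.05 MPa, tensile.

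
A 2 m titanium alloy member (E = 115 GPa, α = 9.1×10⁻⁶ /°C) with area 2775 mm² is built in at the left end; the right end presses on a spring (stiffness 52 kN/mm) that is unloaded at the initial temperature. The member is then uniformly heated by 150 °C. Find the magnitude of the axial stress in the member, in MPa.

Free thermal expansion: δ_free = αΔT L = 9.1×10⁻⁶ × 150 × 2000 = 2.73 mm.
With a force P in the spring, the elastic change of the member is PL/(AE) and that of the spring is P/k; compatibility requires their sum to equal δ_free.
So P = δ_free / [L/(AE) + 1/k] = 2.73 / [ 2000/(2775×115×10³) + 1/(52×10³) ].
P = 2.73 / 2.55×10⁻⁵ = 107100 N.
σ = P/A = 107100/2775 = 38.58 MPa.

σ ≈ 38.6 MPa (compressive)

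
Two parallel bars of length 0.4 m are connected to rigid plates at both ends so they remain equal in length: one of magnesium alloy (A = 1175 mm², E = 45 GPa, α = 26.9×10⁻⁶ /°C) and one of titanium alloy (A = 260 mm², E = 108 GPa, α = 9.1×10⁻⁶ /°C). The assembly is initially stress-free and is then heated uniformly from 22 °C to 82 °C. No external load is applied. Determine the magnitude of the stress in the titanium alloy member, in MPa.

Equilibrium of a rigid end plate with no external load gives equal and opposite internal forces ±P in the two members. Since α_{magnesium alloy} > α_{titanium alloy}, heating drives the magnesium alloy into compression and the titanium alloy into tension.
Compatibility of the two members (thermal + elastic change equal): (α₁ − α₂)ΔT = P·[1/(A₁E₁) + 1/(A₂E₂)].
|α₁ − α₂|·ΔT = 17.8×10⁻⁶ × 60 = 0.001068.
1/(A₁E₁) + 1/(A₂E₂) = 1/(1175×45×10³) + 1/(260×108×10³) = 5.453×10⁻⁸ N⁻¹.
So P = 0.001068 / 5.453×10⁻⁸ = 19.59 kN.
σ_{titanium alloy} = P/A₂ = 19590/260 = 75.34 MPa, tensile.

σ ≈ 75.3 MPa (tensile)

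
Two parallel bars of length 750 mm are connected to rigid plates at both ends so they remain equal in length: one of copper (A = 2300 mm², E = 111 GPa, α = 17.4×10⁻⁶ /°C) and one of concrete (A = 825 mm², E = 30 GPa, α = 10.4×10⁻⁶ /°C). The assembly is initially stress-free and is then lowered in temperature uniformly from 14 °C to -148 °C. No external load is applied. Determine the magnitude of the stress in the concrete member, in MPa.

σ ≈ 31 MPa (compressive)

The copper has the larger α, so on cooling it would change length more than the concrete if both were free. The rigid plates force a common final length, so the copper is put into tension and the concrete into compression, with equal and opposite forces P (no external load).
Equating the net (thermal + elastic) strains gives |α₁ − α₂|·ΔT = P·[1/(A₁E₁) + 1/(A₂E₂)].
|α₁ − α₂|·ΔT = 7×10⁻⁶ × 162 = 0.001134.
1/(A₁E₁) + 1/(A₂E₂) = 1/(2300×111×10³) + 1/(825×30×10³) = 4.432×10⁻⁸ N⁻¹.
P = 0.001134 / 4.432×10⁻⁸ = 25590 N = 25.59 kN.
σ_{concrete} = P/A₂ = 25590/825 = 31.01 MPa, compressive.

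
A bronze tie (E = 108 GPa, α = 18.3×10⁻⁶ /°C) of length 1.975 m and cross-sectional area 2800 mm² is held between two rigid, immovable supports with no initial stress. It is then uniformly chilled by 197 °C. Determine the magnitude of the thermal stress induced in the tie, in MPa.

σ ≈ 389 MPa (tensile)

Because both ends are immovable the net strain is zero, and the suppressed thermal strain is αΔT = 18.3×10⁻⁶ × 197 = 3605.1×10⁻⁶.
Hence σ = E·αΔT = 108×10³ × 3605.1×10⁻⁶ = 389.4 MPa, tensile.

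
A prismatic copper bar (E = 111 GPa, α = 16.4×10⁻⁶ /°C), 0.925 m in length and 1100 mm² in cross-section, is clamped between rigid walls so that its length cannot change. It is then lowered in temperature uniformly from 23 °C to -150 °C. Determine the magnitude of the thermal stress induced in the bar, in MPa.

With length fixed, the mechanical strain must cancel the thermal strain αΔT = 16.4×10⁻⁶ × 173 = 2837.2×10⁻⁶.
Hence σ = E·αΔT = 111×10³ × 2837.2×10⁻⁶ = 314.9 MPa, tensile.

σ ≈ 315 MPa (tensile)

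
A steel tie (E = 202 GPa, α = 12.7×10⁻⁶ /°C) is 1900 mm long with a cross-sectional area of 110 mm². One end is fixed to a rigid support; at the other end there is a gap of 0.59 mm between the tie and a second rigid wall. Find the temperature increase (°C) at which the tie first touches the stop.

ΔT ≈ 24.5 °C

The gap closes when αΔT L = 0.59 mm, since the tie is still unstressed at that instant.
So ΔT = g/(αL) = 0.59/(12.7×10⁻⁶ × 1900) = 24.45 °C.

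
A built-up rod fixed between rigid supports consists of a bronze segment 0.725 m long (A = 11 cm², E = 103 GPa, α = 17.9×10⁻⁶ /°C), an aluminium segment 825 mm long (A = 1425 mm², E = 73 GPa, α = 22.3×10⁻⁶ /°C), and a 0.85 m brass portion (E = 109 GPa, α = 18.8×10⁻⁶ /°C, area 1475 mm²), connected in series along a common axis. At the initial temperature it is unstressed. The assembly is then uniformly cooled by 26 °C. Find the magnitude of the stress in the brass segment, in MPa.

σ ≈ 42.6 MPa (tensile)

If the supports were absent, the total length change would be Σ αᵢΔT Lᵢ = 17.9×10⁻⁶×26×725 + 22.3×10⁻⁶×26×825 + 18.8×10⁻⁶×26×850 = 1.231 mm.
Since the ends are fixed, an axial force P builds up, equal in every segment, with P · Σ Lᵢ/(AᵢEᵢ) = δ_free.
The series flexibility is Σ Lᵢ/(AᵢEᵢ) = 725/(1100×103×10³) + 825/(1425×73×10³) + 850/(1475×109×10³) = 1.962×10⁻⁵ mm/N.
Hence P = δ_free / Σ(L/AE) = 1.231/1.962×10⁻⁵ = 62.76 kN (tensile).
σ_{brass} = P / A = 62760 / 1475 = 42.55 MPa.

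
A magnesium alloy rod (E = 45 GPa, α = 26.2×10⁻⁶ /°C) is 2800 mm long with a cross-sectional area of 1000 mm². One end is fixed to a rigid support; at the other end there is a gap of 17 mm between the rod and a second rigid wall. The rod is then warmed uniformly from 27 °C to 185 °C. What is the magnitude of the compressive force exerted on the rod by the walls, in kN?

P ≈ 0 kN

Unrestrained expansion: δ_free = αΔT L = 26.2×10⁻⁶ × 158 × 2800 = 11.59 mm.
This is smaller than the 17 mm clearance, so the rod expands freely without reaching the stop — the stress is zero.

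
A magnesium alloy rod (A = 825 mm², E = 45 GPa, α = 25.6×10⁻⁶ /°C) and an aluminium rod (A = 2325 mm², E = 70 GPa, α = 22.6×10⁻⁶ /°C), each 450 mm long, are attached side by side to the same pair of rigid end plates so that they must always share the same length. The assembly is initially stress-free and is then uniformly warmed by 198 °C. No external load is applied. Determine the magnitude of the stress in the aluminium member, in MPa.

The magnesium alloy has the larger α, so on heating it would change length more than the aluminium if both were free. The rigid plates force a common final length, so the magnesium alloy is put into compression and the aluminium into tension, with equal and opposite forces P (no external load).
Setting the final lengths equal and cancelling L: (α₁ − α₂)ΔT = P/(A₁E₁) + P/(A₂E₂).
|α₁ − α₂|·ΔT = 3×10⁻⁶ × 198 = 0.000594.
1/(A₁E₁) + 1/(A₂E₂) = 1/(825×45×10³) + 1/(2325×70×10³) = 3.308×10⁻⁸ N⁻¹.
P = 0.000594 / 3.308×10⁻⁸ = 17960 N = 17.96 kN.
σ_{aluminium} = P/A₂ = 17960/2325 = 7.723 MPa, tensile.

σ ≈ 7.72 MPa (tensile)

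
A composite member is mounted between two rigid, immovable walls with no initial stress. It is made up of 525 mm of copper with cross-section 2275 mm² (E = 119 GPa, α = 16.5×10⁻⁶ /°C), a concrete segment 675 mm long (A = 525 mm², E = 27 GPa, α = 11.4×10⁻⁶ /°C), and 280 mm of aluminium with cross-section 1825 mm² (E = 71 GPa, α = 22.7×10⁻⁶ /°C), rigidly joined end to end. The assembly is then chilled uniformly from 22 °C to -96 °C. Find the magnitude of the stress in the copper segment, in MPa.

With the walls removed the bar would change length by δ_free = Σ αᵢΔT Lᵢ = 16.5×10⁻⁶×118×525 + 11.4×10⁻⁶×118×675 + 22.7×10⁻⁶×118×280 = 2.68 mm.
Since the ends are fixed, an axial force P builds up, equal in every segment, with P · Σ Lᵢ/(AᵢEᵢ) = δ_free.
Σ Lᵢ/(AᵢEᵢ) = 525/(2275×119×10³) + 675/(525×27×10³) + 280/(1825×71×10³) = 5.172×10⁻⁵ mm/N.
So P = 2.68 / 5.172×10⁻⁵ = 51.82 kN, tensile.
σ_{copper} = P / A = 51820 / 2275 = 22.78 MPa.

σ ≈ 22.8 MPa (tensile)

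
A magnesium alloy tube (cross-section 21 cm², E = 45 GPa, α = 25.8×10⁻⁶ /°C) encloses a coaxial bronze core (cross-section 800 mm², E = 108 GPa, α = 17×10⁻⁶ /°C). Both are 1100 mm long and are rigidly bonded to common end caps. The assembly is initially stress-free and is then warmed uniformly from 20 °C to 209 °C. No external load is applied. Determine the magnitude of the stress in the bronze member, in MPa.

σ ≈ 93.8 MPa (tensile)

The magnesium alloy has the larger α, so on heating it would change length more than the bronze if both were free. The rigid plates force a common final length, so the magnesium alloy is put into compression and the bronze into tension, with equal and opposite forces P (no external load).
Equating the net (thermal + elastic) strains gives |α₁ − α₂|·ΔT = P·[1/(A₁E₁) + 1/(A₂E₂)].
|α₁ − α₂|·ΔT = 8.8×10⁻⁶ × 189 = 0.001663.
1/(A₁E₁) + 1/(A₂E₂) = 1/(2100×45×10³) + 1/(800×108×10³) = 2.216×10⁻⁸ N⁻¹.
So P = 0.001663 / 2.216×10⁻⁸ = 75.07 kN.
σ_{bronze} = P/A₂ = 75070/800 = 93.83 MPa, tensile.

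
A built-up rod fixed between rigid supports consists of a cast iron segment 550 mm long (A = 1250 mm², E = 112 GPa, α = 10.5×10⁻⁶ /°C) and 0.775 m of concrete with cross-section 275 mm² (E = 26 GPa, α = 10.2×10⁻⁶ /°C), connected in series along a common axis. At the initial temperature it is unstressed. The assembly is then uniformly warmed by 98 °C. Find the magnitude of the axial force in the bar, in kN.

P ≈ 11.9 kN (compressive)

With the walls removed the bar would change length by δ_free = Σ αᵢΔT Lᵢ = 10.5×10⁻⁶×98×550 + 10.2×10⁻⁶×98×775 = 1.341 mm.
Since the ends are fixed, an axial force P builds up, equal in every segment, with P · Σ Lᵢ/(AᵢEᵢ) = δ_free.
The series flexibility is Σ Lᵢ/(AᵢEᵢ) = 550/(1250×112×10³) + 775/(275×26×10³) = 0.0001123 mm/N.
Hence P = δ_free / Σ(L/AE) = 1.341/0.0001123 = 11.94 kN (compressive).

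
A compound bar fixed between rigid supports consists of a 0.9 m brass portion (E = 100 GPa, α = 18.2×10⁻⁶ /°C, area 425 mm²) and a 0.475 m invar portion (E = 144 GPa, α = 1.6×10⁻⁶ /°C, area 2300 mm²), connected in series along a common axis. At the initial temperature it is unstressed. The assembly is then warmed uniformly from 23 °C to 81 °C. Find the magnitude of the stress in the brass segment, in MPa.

With the walls removed the bar would change length by δ_free = Σ αᵢΔT Lᵢ = 18.2×10⁻⁶×58×900 + 1.6×10⁻⁶×58×475 = 0.9941 mm.
Since the ends are fixed, an axial force P builds up, equal in every segment, with P · Σ Lᵢ/(AᵢEᵢ) = δ_free.
Σ Lᵢ/(AᵢEᵢ) = 900/(425×100×10³) + 475/(2300×144×10³) = 2.261×10⁻⁵ mm/N.
P = 0.9941 / 2.261×10⁻⁵ = 43970 N = 43.97 kN, compressive.
σ_{brass} = P / A = 43970 / 425 = 103.5 MPa.

σ ≈ 103 MPa (compressive)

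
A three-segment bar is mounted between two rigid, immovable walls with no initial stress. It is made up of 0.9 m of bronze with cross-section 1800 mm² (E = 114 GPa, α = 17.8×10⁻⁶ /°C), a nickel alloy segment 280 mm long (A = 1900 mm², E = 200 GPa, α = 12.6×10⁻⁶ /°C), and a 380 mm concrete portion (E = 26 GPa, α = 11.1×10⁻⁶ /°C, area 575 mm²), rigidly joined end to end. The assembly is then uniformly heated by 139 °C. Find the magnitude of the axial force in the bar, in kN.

P ≈ 108 kN (compressive)

Free thermal expansion of the whole bar: Σ αᵢΔT Lᵢ = 17.8×10⁻⁶×139×900 + 12.6×10⁻⁶×139×280 + 11.1×10⁻⁶×139×380 = 3.303 mm.
The rigid supports impose zero overall length change; the single axial force P common to all segments must satisfy P Σ Lᵢ/(AᵢEᵢ) = δ_free.
Σ Lᵢ/(AᵢEᵢ) = 900/(1800×114×10³) + 280/(1900×200×10³) + 380/(575×26×10³) = 3.054×10⁻⁵ mm/N.
Hence P = δ_free / Σ(L/AE) = 3.303/3.054×10⁻⁵ = 108.2 kN (compressive).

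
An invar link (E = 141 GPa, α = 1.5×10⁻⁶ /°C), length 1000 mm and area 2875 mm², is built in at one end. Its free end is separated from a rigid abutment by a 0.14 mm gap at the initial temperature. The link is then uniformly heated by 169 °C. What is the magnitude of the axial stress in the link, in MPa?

If the wall were absent the link would grow by αΔT L = 1.5×10⁻⁶ × 169 × 1000 = 0.2535 mm.
After closing the 0.14 mm clearance, 0.2535 − 0.14 = 0.1135 mm of expansion remains to be suppressed by the wall.
Compatibility: PL/(AE) = 0.1135 mm, so σ = P/A = E × (0.1135/1000) = 16 MPa.

σ ≈ 16 MPa (compressive)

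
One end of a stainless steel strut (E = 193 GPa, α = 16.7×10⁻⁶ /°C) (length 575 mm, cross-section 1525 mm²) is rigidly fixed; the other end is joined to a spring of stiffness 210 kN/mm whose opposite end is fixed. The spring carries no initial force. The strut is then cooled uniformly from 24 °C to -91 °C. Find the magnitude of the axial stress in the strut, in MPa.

If the spring were absent the strut would shorten by αΔT L = 16.7×10⁻⁶ × 115 × 575 = 1.104 mm.
Let P be the tensile force in the spring. The strut extends elastically by PL/(AE) and the spring stretches by P/k; together these equal δ_free.
P [ L/(AE) + 1/k ] = δ_free → P [ 575/(1525×193×10³) + 1/(210×10³) ] = 1.104.
P = 1.104 / 6.716×10⁻⁶ = 164400 N.
σ = P/A = 164400/1525 = 107.8 MPa.

σ ≈ 108 MPa (tensile)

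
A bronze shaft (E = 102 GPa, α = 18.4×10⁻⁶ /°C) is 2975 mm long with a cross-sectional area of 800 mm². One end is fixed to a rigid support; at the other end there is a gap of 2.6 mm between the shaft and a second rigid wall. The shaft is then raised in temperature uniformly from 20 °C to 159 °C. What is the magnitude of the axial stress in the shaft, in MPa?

σ ≈ 172 MPa (compressive)

If the wall were absent the shaft would grow by αΔT L = 18.4×10⁻⁶ × 139 × 2975 = 7.609 mm.
The gap closes (δ_free > 2.6 mm) and the wall then resists a further 7.609 − 2.6 = 5.009 mm of expansion.
So σ = E(δ_free − g)/L = 102×10³ × 5.009/2975 = 171.7 MPa.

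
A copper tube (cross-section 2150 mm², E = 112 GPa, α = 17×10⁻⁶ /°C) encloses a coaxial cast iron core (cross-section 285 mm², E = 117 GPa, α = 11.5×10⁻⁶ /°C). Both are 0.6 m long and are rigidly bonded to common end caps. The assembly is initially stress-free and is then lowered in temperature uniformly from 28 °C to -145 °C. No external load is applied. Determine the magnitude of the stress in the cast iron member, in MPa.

The copper has the larger α, so on cooling it would change length more than the cast iron if both were free. The rigid plates force a common final length, so the copper is put into tension and the cast iron into compression, with equal and opposite forces P (no external load).
Equating the net (thermal + elastic) strains gives |α₁ − α₂|·ΔT = P·[1/(A₁E₁) + 1/(A₂E₂)].
|α₁ − α₂|·ΔT = 5.5×10⁻⁶ × 173 = 0.0009515.
1/(A₁E₁) + 1/(A₂E₂) = 1/(2150×112×10³) + 1/(285×117×10³) = 3.414×10⁻⁸ N⁻¹.
P = 0.0009515 / 3.414×10⁻⁸ = 27870 N = 27.87 kN.
σ_{cast iron} = P/A₂ = 27870/285 = 97.78 MPa, compressive.

σ ≈ 97.8 MPa (compressive)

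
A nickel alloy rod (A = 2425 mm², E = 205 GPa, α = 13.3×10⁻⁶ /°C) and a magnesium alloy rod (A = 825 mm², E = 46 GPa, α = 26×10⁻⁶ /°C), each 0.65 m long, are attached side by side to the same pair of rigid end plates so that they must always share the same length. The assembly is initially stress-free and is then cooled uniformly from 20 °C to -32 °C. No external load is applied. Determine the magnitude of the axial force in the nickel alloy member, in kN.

P ≈ 23.3 kN (compressive in the nickel alloy)

Both members must finish at the same length. With the larger α, the magnesium alloy tends to over-contract; the plates restrain it, putting the magnesium alloy in tension and the nickel alloy in compression. With no external load the two internal forces are equal and opposite, magnitude P.
Setting the final lengths equal and cancelling L: (α₁ − α₂)ΔT = P/(A₁E₁) + P/(A₂E₂).
|α₁ − α₂|·ΔT = 12.7×10⁻⁶ × 52 = 0.0006604.
1/(A₁E₁) + 1/(A₂E₂) = 1/(2425×205×10³) + 1/(825×46×10³) = 2.836×10⁻⁸ N⁻¹.
P = 0.0006604 / 2.836×10⁻⁸ = 23280 N = 23.28 kN.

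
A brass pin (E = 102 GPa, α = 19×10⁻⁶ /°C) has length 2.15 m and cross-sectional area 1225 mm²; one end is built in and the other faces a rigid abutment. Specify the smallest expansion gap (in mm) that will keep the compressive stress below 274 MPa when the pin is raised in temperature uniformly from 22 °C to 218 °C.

g ≈ 2.23 mm

Free expansion if unrestrained: δ_free = αΔT L = 19×10⁻⁶ × 196 × 2150 = 8.007 mm.
At the allowable stress the elastic shortening the wall may impose is σL/E = 274 × 2150 / (102×10³) = 5.775 mm.
So the gap has to take up the difference, g_min = δ_free − σL/E = 8.007 − 5.775 = 2.231 mm.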